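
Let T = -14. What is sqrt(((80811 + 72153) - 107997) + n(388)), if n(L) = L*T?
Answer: sqrt(39535) ≈ 198.83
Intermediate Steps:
n(L) = -14*L (n(L) = L*(-14) = -14*L)
sqrt(((80811 + 72153) - 107997) + n(388)) = sqrt(((80811 + 72153) - 107997) - 14*388) = sqrt((152964 - 107997) - 5432) = sqrt(44967 - 5432) = sqrt(39535)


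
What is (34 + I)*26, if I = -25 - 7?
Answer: 52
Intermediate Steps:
I = -32
(34 + I)*26 = (34 - 32)*26 = 2*26 = 52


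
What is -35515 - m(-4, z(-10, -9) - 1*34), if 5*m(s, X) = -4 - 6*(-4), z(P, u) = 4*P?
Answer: -35519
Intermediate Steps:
m(s, X) = 4 (m(s, X) = (-4 - 6*(-4))/5 = (-4 + 24)/5 = (1/5)*20 = 4)
-35515 - m(-4, z(-10, -9) - 1*34) = -35515 - 1*4 = -35515 - 4 = -35519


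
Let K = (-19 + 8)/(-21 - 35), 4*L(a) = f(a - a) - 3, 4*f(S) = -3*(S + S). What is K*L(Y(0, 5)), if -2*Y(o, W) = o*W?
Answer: -33/224 ≈ -0.14732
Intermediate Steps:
Y(o, W) = -W*o/2 (Y(o, W) = -o*W/2 = -W*o/2)
f(S) = -3*S/2 (f(S) = (-3*(S + S))/4 = (-6*S)/4 = -3*S/2)
L(a) = -¾ (L(a) = (-3*(a - a)/2 - 3)/4 = (-3/2*0 - 3)/4 = (0 - 3)/4 = (¼)*(-3) = -¾)
K = 11/56 (K = -11/(-56) = -11*(-1/56) = 11/56 ≈ 0.19643)
K*L(Y(0, 5)) = (11/56)*(-¾) = -33/224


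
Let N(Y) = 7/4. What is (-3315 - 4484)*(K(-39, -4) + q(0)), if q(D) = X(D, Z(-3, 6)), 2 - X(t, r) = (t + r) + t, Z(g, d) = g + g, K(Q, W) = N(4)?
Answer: -304161/4 ≈ -76040.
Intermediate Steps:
N(Y) = 7/4 (N(Y) = 7*(1/4) = 7/4)
K(Q, W) = 7/4
Z(g, d) = 2*g
X(t, r) = 2 - r - 2*t (X(t, r) = 2 - ((t + r) + t) = 2 - ((r + t) + t) = 2 - (r + 2*t) = 2 + (-r - 2*t) = 2 - r - 2*t)
q(D) = 8 - 2*D (q(D) = 2 - 2*(-3) - 2*D = 2 - 1*(-6) - 2*D = 2 + 6 - 2*D = 8 - 2*D)
(-3315 - 4484)*(K(-39, -4) + q(0)) = (-3315 - 4484)*(7/4 + (8 - 2*0)) = -7799*(7/4 + (8 + 0)) = -7799*(7/4 + 8) = -7799*39/4 = -304161/4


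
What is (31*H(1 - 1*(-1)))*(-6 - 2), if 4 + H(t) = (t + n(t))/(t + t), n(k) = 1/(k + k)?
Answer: 1705/2 ≈ 852.50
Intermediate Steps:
n(k) = 1/(2*k)
H(t) = -4 + (t + 1/(2*t))/(2*t) (H(t) = -4 + (t + 1/(2*t))/(t + t) = -4 + (t + 1/(2*t))/((2*t)) = -4 + (t + 1/(2*t))*(1/(2*t)) = -4 + (t + 1/(2*t))/(2*t))
(31*H(1 - 1*(-1)))*(-6 - 2) = (31*(-7/2 + 1/(4*(1 - 1*(-1))²)))*(-6 - 2) = (31*(-7/2 + 1/(4*(1 + 1)²)))*(-8) = (31*(-7/2 + (¼)/2²))*(-8) = (31*(-7/2 + (¼)*(¼)))*(-8) = (31*(-7/2 + 1/16))*(-8) = (31*(-55/16))*(-8) = -1705/16*(-8) = 1705/2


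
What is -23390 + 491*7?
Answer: -19953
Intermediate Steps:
-23390 + 491*7 = -23390 + 3437 = -19953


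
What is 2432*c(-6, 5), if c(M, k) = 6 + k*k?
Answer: 75392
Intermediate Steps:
c(M, k) = 6 + k**2
2432*c(-6, 5) = 2432*(6 + 5**2) = 2432*(6 + 25) = 2432*31 = 75392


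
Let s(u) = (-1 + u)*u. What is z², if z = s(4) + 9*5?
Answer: 3249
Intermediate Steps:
s(u) = u*(-1 + u)
z = 57 (z = 4*(-1 + 4) + 9*5 = 4*3 + 45 = 12 + 45 = 57)
z² = 57² = 3249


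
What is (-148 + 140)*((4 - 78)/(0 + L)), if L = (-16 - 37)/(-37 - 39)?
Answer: 44992/53 ≈ 848.91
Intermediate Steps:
L = 53/76 (L = -53/(-76) = -53*(-1/76) = 53/76 ≈ 0.69737)
(-148 + 140)*((4 - 78)/(0 + L)) = (-148 + 140)*((4 - 78)/(0 + 53/76)) = -(-592)/53/76 = -(-592)*76/53 = -8*(-5624/53) = 44992/53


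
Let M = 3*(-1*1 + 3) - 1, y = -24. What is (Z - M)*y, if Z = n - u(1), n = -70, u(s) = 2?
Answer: 1848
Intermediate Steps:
Z = -72 (Z = -70 - 1*2 = -70 - 2 = -72)
M = 5 (M = 3*(-1 + 3) - 1 = 3*2 - 1 = 6 - 1 = 5)
(Z - M)*y = (-72 - 1*5)*(-24) = (-72 - 5)*(-24) = -77*(-24) = 1848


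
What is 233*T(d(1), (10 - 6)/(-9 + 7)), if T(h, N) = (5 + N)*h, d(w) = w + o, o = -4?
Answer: -2097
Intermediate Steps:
d(w) = -4 + w (d(w) = w - 4 = -4 + w)
T(h, N) = h*(5 + N)
233*T(d(1), (10 - 6)/(-9 + 7)) = 233*((-4 + 1)*(5 + (10 - 6)/(-9 + 7))) = 233*(-3*(5 + 4/(-2))) = 233*(-3*(5 + 4*(-½))) = 233*(-3*(5 - 2)) = 233*(-3*3) = 233*(-9) = -2097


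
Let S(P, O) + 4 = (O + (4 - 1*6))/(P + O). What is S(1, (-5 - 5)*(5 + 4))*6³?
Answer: -57024/89 ≈ -640.72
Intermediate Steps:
S(P, O) = -4 + (-2 + O)/(O + P) (S(P, O) = -4 + (O + (4 - 1*6))/(P + O) = -4 + (O + (4 - 6))/(O + P) = -4 + (O - 2)/(O + P) = -4 + (-2 + O)/(O + P))
S(1, (-5 - 5)*(5 + 4))*6³ = ((-2 - 4*1 - 3*(-5 - 5)*(5 + 4))/((-5 - 5)*(5 + 4) + 1))*6³ = ((-2 - 4 - (-30)*9)/(-10*9 + 1))*216 = ((-2 - 4 - 3*(-90))/(-90 + 1))*216 = ((-2 - 4 + 270)/(-89))*216 = -1/89*264*216 = -264/89*216 = -57024/89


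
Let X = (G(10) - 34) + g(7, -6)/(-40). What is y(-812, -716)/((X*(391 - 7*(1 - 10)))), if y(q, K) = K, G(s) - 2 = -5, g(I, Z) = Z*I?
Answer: 7160/163213 ≈ 0.043869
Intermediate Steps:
g(I, Z) = I*Z
G(s) = -3 (G(s) = 2 - 5 = -3)
X = -719/20 (X = (-3 - 34) + (7*(-6))/(-40) = -37 - 42*(-1/40) = -37 + 21/20 = -719/20 ≈ -35.950)
y(-812, -716)/((X*(391 - 7*(1 - 10)))) = -716*(-20/(719*(391 - 7*(1 - 10)))) = -716*(-20/(719*(391 - 7*(-9)))) = -716*(-20/(719*(391 + 63))) = -716/((-719/20*454)) = -716/(-163213/10) = -716*(-10/163213) = 7160/163213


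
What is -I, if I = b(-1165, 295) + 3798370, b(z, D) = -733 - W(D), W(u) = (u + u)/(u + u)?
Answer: -3797636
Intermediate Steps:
W(u) = 1 (W(u) = (2*u)/((2*u)) = (2*u)*(1/(2*u)) = 1)
b(z, D) = -734 (b(z, D) = -733 - 1*1 = -733 - 1 = -734)
I = 3797636 (I = -734 + 3798370 = 3797636)
-I = -1*3797636 = -3797636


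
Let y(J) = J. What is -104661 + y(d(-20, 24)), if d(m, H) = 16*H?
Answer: -104277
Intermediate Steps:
-104661 + y(d(-20, 24)) = -104661 + 16*24 = -104661 + 384 = -104277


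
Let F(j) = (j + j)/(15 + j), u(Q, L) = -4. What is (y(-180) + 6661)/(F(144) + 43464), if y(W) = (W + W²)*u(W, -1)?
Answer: -6477607/2303688 ≈ -2.8118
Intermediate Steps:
F(j) = 2*j/(15 + j) (F(j) = (2*j)/(15 + j) = 2*j/(15 + j))
y(W) = -4*W - 4*W² (y(W) = (W + W²)*(-4) = -4*W - 4*W²)
(y(-180) + 6661)/(F(144) + 43464) = (-4*(-180)*(1 - 180) + 6661)/(2*144/(15 + 144) + 43464) = (-4*(-180)*(-179) + 6661)/(2*144/159 + 43464) = (-128880 + 6661)/(2*144*(1/159) + 43464) = -122219/(96/53 + 43464) = -122219/2303688/53 = -122219*53/2303688 = -6477607/2303688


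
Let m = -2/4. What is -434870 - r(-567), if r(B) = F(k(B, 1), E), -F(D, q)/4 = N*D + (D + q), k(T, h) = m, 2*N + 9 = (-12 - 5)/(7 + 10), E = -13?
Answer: -434914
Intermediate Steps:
N = -5 (N = -9/2 + ((-12 - 5)/(7 + 10))/2 = -9/2 + (-17/17)/2 = -9/2 + (-17*1/17)/2 = -9/2 + (1/2)*(-1) = -9/2 - 1/2 = -5)
m = -1/2 (m = -2*1/4 = -1/2 ≈ -0.50000)
k(T, h) = -1/2
F(D, q) = -4*q + 16*D (F(D, q) = -4*(-5*D + (D + q)) = -4*(q - 4*D) = -4*q + 16*D)
r(B) = 44 (r(B) = -4*(-13) + 16*(-1/2) = 52 - 8 = 44)
-434870 - r(-567) = -434870 - 1*44 = -434870 - 44 = -434914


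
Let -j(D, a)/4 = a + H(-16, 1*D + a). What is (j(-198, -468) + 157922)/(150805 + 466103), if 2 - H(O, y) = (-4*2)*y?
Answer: 30183/102818 ≈ 0.29356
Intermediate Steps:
H(O, y) = 2 + 8*y (H(O, y) = 2 - (-4*2)*y = 2 - (-8)*y = 2 + 8*y)
j(D, a) = -8 - 36*a - 32*D (j(D, a) = -4*(a + (2 + 8*(1*D + a))) = -4*(a + (2 + 8*(D + a))) = -4*(a + (2 + (8*D + 8*a))) = -4*(a + (2 + 8*D + 8*a)) = -4*(2 + 8*D + 9*a) = -8 - 36*a - 32*D)
(j(-198, -468) + 157922)/(150805 + 466103) = ((-8 - 36*(-468) - 32*(-198)) + 157922)/(150805 + 466103) = ((-8 + 16848 + 6336) + 157922)/616908 = (23176 + 157922)*(1/616908) = 181098*(1/616908) = 30183/102818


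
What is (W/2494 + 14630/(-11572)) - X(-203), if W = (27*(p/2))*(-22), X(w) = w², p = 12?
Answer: -27031656285/655922 ≈ -41212.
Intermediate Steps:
W = -3564 (W = (27*(12/2))*(-22) = (27*(12*(½)))*(-22) = (27*6)*(-22) = 162*(-22) = -3564)
(W/2494 + 14630/(-11572)) - X(-203) = (-3564/2494 + 14630/(-11572)) - 1*(-203)² = (-3564*1/2494 + 14630*(-1/11572)) - 1*41209 = (-1782/1247 - 665/526) - 41209 = -1766587/655922 - 41209 = -27031656285/655922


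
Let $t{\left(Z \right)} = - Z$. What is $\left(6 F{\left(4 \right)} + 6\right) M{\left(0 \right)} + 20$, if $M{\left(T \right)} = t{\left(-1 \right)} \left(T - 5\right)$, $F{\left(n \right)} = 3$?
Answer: $-100$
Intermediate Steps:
$M{\left(T \right)} = -5 + T$ ($M{\left(T \right)} = \left(-1\right) \left(-1\right) \left(T - 5\right) = 1 \left(-5 + T\right) = -5 + T$)
$\left(6 F{\left(4 \right)} + 6\right) M{\left(0 \right)} + 20 = \left(6 \cdot 3 + 6\right) \left(-5 + 0\right) + 20 = \left(18 + 6\right) \left(-5\right) + 20 = 24 \left(-5\right) + 20 = -120 + 20 = -100$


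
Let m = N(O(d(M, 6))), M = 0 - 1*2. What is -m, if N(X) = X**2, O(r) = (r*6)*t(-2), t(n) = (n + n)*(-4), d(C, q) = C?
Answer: -36864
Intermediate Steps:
M = -2 (M = 0 - 2 = -2)
t(n) = -8*n (t(n) = (2*n)*(-4) = -8*n)
O(r) = 96*r (O(r) = (r*6)*(-8*(-2)) = (6*r)*16 = 96*r)
m = 36864 (m = (96*(-2))**2 = (-192)**2 = 36864)
-m = -1*36864 = -36864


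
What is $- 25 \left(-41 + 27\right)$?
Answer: $350$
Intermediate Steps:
$- 25 \left(-41 + 27\right) = \left(-25\right) \left(-14\right) = 350$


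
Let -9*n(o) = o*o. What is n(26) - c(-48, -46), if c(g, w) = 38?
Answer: -1018/9 ≈ -113.11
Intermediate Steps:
n(o) = -o²/9 (n(o) = -o*o/9 = -o²/9)
n(26) - c(-48, -46) = -⅑*26² - 1*38 = -⅑*676 - 38 = -676/9 - 38 = -1018/9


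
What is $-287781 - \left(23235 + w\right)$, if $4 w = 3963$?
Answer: $- \frac{1248027}{4} \approx -3.1201 \cdot 10^{5}$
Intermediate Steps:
$w = \frac{3963}{4}$ ($w = \frac{1}{4} \cdot 3963 = \frac{3963}{4} \approx 990.75$)
$-287781 - \left(23235 + w\right) = -287781 - \left(23235 + \frac{3963}{4}\right) = -287781 - \frac{96903}{4} = - \frac{1248027}{4}$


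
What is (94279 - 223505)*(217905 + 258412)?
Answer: -61552540642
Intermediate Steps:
(94279 - 223505)*(217905 + 258412) = -129226*476317 = -61552540642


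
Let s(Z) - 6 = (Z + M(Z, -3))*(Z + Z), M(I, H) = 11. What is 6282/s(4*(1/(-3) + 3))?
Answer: 28269/2107 ≈ 13.417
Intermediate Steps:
s(Z) = 6 + 2*Z*(11 + Z) (s(Z) = 6 + (Z + 11)*(Z + Z) = 6 + (11 + Z)*(2*Z) = 6 + 2*Z*(11 + Z))
6282/s(4*(1/(-3) + 3)) = 6282/(6 + 2*(4*(1/(-3) + 3))² + 22*(4*(1/(-3) + 3))) = 6282/(6 + 2*(4*(-⅓ + 3))² + 22*(4*(-⅓ + 3))) = 6282/(6 + 2*(4*(8/3))² + 22*(4*(8/3))) = 6282/(6 + 2*(32/3)² + 22*(32/3)) = 6282/(6 + 2*(1024/9) + 704/3) = 6282/(6 + 2048/9 + 704/3) = 6282/(4214/9) = 6282*(9/4214) = 28269/2107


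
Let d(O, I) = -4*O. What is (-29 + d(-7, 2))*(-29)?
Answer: 29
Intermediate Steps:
(-29 + d(-7, 2))*(-29) = (-29 - 4*(-7))*(-29) = (-29 + 28)*(-29) = -1*(-29) = 29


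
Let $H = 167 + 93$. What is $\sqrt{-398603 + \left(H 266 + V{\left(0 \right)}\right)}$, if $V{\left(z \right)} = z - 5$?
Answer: $2 i \sqrt{82362} \approx 573.98 i$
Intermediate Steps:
$V{\left(z \right)} = -5 + z$
$H = 260$
$\sqrt{-398603 + \left(H 266 + V{\left(0 \right)}\right)} = \sqrt{-398603 + \left(260 \cdot 266 + \left(-5 + 0\right)\right)} = \sqrt{-398603 + \left(69160 - 5\right)} = \sqrt{-398603 + 69155} = \sqrt{-329448} = 2 i \sqrt{82362}$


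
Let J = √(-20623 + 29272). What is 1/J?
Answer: 1/93 ≈ 0.010753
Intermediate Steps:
J = 93 (J = √8649 = 93)
1/J = 1/93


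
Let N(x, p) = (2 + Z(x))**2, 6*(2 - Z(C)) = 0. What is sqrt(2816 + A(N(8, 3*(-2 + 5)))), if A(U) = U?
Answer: 4*sqrt(177) ≈ 53.217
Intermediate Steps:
Z(C) = 2 (Z(C) = 2 - 1/6*0 = 2 + 0 = 2)
N(x, p) = 16 (N(x, p) = (2 + 2)**2 = 4**2 = 16)
sqrt(2816 + A(N(8, 3*(-2 + 5)))) = sqrt(2816 + 16) = sqrt(2832) = 4*sqrt(177)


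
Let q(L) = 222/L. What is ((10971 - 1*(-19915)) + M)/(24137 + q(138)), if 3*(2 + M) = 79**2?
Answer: 2274539/1665564 ≈ 1.3656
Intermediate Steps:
M = 6235/3 (M = -2 + (1/3)*79**2 = -2 + (1/3)*6241 = -2 + 6241/3 = 6235/3 ≈ 2078.3)
((10971 - 1*(-19915)) + M)/(24137 + q(138)) = ((10971 - 1*(-19915)) + 6235/3)/(24137 + 222/138) = ((10971 + 19915) + 6235/3)/(24137 + 222*(1/138)) = (30886 + 6235/3)/(24137 + 37/23) = 98893/(3*(555188/23)) = (98893/3)*(23/555188) = 2274539/1665564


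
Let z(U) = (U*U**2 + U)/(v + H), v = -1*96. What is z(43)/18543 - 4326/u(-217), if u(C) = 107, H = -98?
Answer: -7785306671/192457797 ≈ -40.452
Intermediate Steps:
v = -96
z(U) = -U/194 - U**3/194 (z(U) = (U*U**2 + U)/(-96 - 98) = (U**3 + U)/(-194) = (U + U**3)*(-1/194) = -U/194 - U**3/194)
z(43)/18543 - 4326/u(-217) = ((1/194)*43*(-1 - 1*43**2))/18543 - 4326/107 = ((1/194)*43*(-1 - 1*1849))*(1/18543) - 4326*1/107 = ((1/194)*43*(-1 - 1849))*(1/18543) - 4326/107 = ((1/194)*43*(-1850))*(1/18543) - 4326/107 = -39775/97*1/18543 - 4326/107 = -39775/1798671 - 4326/107 = -7785306671/192457797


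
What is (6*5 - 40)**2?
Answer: 100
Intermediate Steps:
(6*5 - 40)**2 = (30 - 40)**2 = (-10)**2 = 100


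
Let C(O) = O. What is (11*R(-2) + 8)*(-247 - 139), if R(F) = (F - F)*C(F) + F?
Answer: 5404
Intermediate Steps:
R(F) = F (R(F) = (F - F)*F + F = 0*F + F = 0 + F = F)
(11*R(-2) + 8)*(-247 - 139) = (11*(-2) + 8)*(-247 - 139) = (-22 + 8)*(-386) = -14*(-386) = 5404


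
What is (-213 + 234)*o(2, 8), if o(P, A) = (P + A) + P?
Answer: 252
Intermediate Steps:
o(P, A) = A + 2*P (o(P, A) = (A + P) + P = A + 2*P)
(-213 + 234)*o(2, 8) = (-213 + 234)*(8 + 2*2) = 21*(8 + 4) = 21*12 = 252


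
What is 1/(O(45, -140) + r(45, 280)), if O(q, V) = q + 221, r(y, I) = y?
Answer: 1/311 ≈ 0.0032154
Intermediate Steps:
O(q, V) = 221 + q
1/(O(45, -140) + r(45, 280)) = 1/((221 + 45) + 45) = 1/(266 + 45) = 1/311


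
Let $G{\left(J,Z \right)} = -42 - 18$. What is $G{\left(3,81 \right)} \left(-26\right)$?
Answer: $1560$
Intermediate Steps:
$G{\left(J,Z \right)} = -60$ ($G{\left(J,Z \right)} = -42 - 18 = -60$)
$G{\left(3,81 \right)} \left(-26\right) = \left(-60\right) \left(-26\right) = 1560$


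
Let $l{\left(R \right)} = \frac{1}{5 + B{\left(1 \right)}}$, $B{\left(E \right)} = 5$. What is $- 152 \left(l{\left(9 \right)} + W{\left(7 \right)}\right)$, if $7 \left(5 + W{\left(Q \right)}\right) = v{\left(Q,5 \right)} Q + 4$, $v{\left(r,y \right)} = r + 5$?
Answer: $- \frac{40812}{35} \approx -1166.1$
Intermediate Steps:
$v{\left(r,y \right)} = 5 + r$
$W{\left(Q \right)} = - \frac{31}{7} + \frac{Q \left(5 + Q\right)}{7}$ ($W{\left(Q \right)} = -5 + \frac{\left(5 + Q\right) Q + 4}{7} = -5 + \frac{Q \left(5 + Q\right) + 4}{7} = -5 + \frac{4 + Q \left(5 + Q\right)}{7} = -5 + \left(\frac{4}{7} + \frac{Q \left(5 + Q\right)}{7}\right) = - \frac{31}{7} + \frac{Q \left(5 + Q\right)}{7}$)
$l{\left(R \right)} = \frac{1}{10}$ ($l{\left(R \right)} = \frac{1}{5 + 5} = \frac{1}{10}$)
$- 152 \left(l{\left(9 \right)} + W{\left(7 \right)}\right) = - 152 \left(\frac{1}{10} - \left(\frac{31}{7} - \left(5 + 7\right)\right)\right) = - 152 \left(\frac{1}{10} - \left(\frac{31}{7} - 12\right)\right) = - 152 \left(\frac{1}{10} + \left(- \frac{31}{7} + 12\right)\right) = - 152 \left(\frac{1}{10} + \frac{53}{7}\right) = \left(-152\right) \frac{537}{70} = - \frac{40812}{35}$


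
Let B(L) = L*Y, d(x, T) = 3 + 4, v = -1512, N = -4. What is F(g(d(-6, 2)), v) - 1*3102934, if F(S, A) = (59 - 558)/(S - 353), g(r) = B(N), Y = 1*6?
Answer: -1169805619/377 ≈ -3.1029e+6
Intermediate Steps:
Y = 6
d(x, T) = 7
B(L) = 6*L (B(L) = L*6 = 6*L)
g(r) = -24 (g(r) = 6*(-4) = -24)
F(S, A) = -499/(-353 + S)
F(g(d(-6, 2)), v) - 1*3102934 = -499/(-353 - 24) - 1*3102934 = -499/(-377) - 3102934 = -499*(-1/377) - 3102934 = 499/377 - 3102934 = -1169805619/377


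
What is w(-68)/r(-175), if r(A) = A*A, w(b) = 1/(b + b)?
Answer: -1/4165000 ≈ -2.4010e-7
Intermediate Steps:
w(b) = 1/(2*b)
r(A) = A**2
w(-68)/r(-175) = ((1/2)/(-68))/((-175)**2) = ((1/2)*(-1/68))/30625 = -1/136*1/30625 = -1/4165000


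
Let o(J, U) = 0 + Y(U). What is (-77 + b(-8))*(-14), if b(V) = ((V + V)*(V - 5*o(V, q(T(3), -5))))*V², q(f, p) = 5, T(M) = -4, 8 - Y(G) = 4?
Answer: -400330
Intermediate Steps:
Y(G) = 4 (Y(G) = 8 - 1*4 = 8 - 4 = 4)
o(J, U) = 4 (o(J, U) = 0 + 4 = 4)
b(V) = 2*V³*(-20 + V) (b(V) = ((V + V)*(V - 5*4))*V² = ((2*V)*(V - 20))*V² = ((2*V)*(-20 + V))*V² = (2*V*(-20 + V))*V² = 2*V³*(-20 + V))
(-77 + b(-8))*(-14) = (-77 + 2*(-8)³*(-20 - 8))*(-14) = (-77 + 2*(-512)*(-28))*(-14) = (-77 + 28672)*(-14) = 28595*(-14) = -400330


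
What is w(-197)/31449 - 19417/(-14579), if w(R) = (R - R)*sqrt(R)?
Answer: 19417/14579 ≈ 1.3318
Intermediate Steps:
w(R) = 0 (w(R) = 0*sqrt(R) = 0)
w(-197)/31449 - 19417/(-14579) = 0/31449 - 19417/(-14579) = 0*(1/31449) - 19417*(-1/14579) = 0 + 19417/14579 = 19417/14579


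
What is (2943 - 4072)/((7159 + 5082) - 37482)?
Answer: 1129/25241 ≈ 0.044729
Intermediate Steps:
(2943 - 4072)/((7159 + 5082) - 37482) = -1129/(12241 - 37482) = -1129/(-25241) = -1129*(-1/25241) = 1129/25241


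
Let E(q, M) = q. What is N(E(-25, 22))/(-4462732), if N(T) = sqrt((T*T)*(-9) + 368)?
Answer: -I*sqrt(5257)/4462732 ≈ -1.6247e-5*I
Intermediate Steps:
N(T) = sqrt(368 - 9*T**2) (N(T) = sqrt(T**2*(-9) + 368) = sqrt(-9*T**2 + 368) = sqrt(368 - 9*T**2))
N(E(-25, 22))/(-4462732) = sqrt(368 - 9*(-25)**2)/(-4462732) = sqrt(368 - 9*625)*(-1/4462732) = sqrt(368 - 5625)*(-1/4462732) = sqrt(-5257)*(-1/4462732) = (I*sqrt(5257))*(-1/4462732) = -I*sqrt(5257)/4462732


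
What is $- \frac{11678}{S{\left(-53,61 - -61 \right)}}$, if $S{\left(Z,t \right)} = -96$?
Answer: $\frac{5839}{48} \approx 121.65$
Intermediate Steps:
$- \frac{11678}{S{\left(-53,61 - -61 \right)}} = - \frac{11678}{-96} = \left(-11678\right) \left(- \frac{1}{96}\right) = \frac{5839}{48}$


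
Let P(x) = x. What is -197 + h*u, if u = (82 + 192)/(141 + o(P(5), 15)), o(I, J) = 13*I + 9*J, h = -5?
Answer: -68547/341 ≈ -201.02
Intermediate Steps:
o(I, J) = 9*J + 13*I
u = 274/341 (u = (82 + 192)/(141 + (9*15 + 13*5)) = 274/(141 + (135 + 65)) = 274/(141 + 200) = 274/341 ≈ 0.80352)
-197 + h*u = -197 - 5*274/341 = -197 - 1370/341 = -68547/341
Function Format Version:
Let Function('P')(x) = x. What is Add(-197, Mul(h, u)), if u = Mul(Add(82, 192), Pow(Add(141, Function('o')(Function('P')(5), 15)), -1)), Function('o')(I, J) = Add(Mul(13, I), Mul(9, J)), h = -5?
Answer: Rational(-68547, 341) ≈ -201.02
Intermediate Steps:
Function('o')(I, J) = Add(Mul(9, J), Mul(13, I))
u = Rational(274, 341) (u = Mul(Add(82, 192), Pow(Add(141, Add(Mul(9, 15), Mul(13, 5))), -1)) = Mul(274, Pow(Add(141, Add(135, 65)), -1)) = Mul(274, Pow(Add(141, 200), -1)) = Mul(274, Pow(341, -1)) = Mul(274, Rational(1, 341)) = Rational(274, 341) ≈ 0.80352)
Add(-197, Mul(h, u)) = Add(-197, Mul(-5, Rational(274, 341))) = Add(-197, Rational(-1370, 341)) = Rational(-68547, 341)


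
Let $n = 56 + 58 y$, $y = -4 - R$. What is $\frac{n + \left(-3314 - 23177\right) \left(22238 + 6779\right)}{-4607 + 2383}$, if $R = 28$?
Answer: $\frac{768691147}{2224} \approx 3.4563 \cdot 10^{5}$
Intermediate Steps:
$y = -32$ ($y = -4 - 28 = -32$)
$n = -1800$ ($n = 56 + 58 \left(-32\right) = 56 - 1856 = -1800$)
$\frac{n + \left(-3314 - 23177\right) \left(22238 + 6779\right)}{-4607 + 2383} = \frac{-1800 + \left(-3314 - 23177\right) \left(22238 + 6779\right)}{-4607 + 2383} = \frac{-1800 - 768689347}{-2224} = \left(-1800 - 768689347\right) \left(- \frac{1}{2224}\right) = \left(-768691147\right) \left(- \frac{1}{2224}\right) = \frac{768691147}{2224}$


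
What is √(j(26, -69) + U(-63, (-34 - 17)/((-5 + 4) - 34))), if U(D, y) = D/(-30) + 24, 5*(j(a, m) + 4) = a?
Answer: √2730/10 ≈ 5.2249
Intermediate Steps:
j(a, m) = -4 + a/5
U(D, y) = 24 - D/30 (U(D, y) = D*(-1/30) + 24 = -D/30 + 24 = 24 - D/30)
√(j(26, -69) + U(-63, (-34 - 17)/((-5 + 4) - 34))) = √((-4 + (⅕)*26) + (24 - 1/30*(-63))) = √((-4 + 26/5) + (24 + 21/10)) = √(6/5 + 261/10) = √(273/10) = √2730/10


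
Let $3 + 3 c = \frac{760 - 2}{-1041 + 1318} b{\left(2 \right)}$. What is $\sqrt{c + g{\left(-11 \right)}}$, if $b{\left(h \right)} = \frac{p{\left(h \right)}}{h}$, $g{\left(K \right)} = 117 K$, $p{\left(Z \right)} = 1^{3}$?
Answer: $\frac{i \sqrt{889127619}}{831} \approx 35.882 i$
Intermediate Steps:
$p{\left(Z \right)} = 1$
$b{\left(h \right)} = \frac{1}{h}$ ($b{\left(h \right)} = 1 \frac{1}{h} = \frac{1}{h}$)
$c = - \frac{452}{831}$ ($c = -1 + \frac{\frac{760 - 2}{-1041 + 1318} \cdot \frac{1}{2}}{3} = -1 + \frac{\frac{758}{277} \cdot \frac{1}{2}}{3} = -1 + \frac{1}{3} \cdot \frac{379}{277} = -1 + \frac{379}{831} = - \frac{452}{831} \approx -0.54392$)
$\sqrt{c + g{\left(-11 \right)}} = \sqrt{- \frac{452}{831} + 117 \left(-11\right)} = \sqrt{- \frac{452}{831} - 1287} = \sqrt{- \frac{1069949}{831}} = \frac{i \sqrt{889127619}}{831}$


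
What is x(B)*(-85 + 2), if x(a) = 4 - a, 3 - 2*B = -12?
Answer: 581/2 ≈ 290.50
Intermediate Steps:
B = 15/2 (B = 3/2 - 1/2*(-12) = 3/2 + 6 = 15/2 ≈ 7.5000)
x(B)*(-85 + 2) = (4 - 1*15/2)*(-85 + 2) = (4 - 15/2)*(-83) = -7/2*(-83) = 581/2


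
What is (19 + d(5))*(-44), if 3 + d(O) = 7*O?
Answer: -2244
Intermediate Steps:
d(O) = -3 + 7*O
(19 + d(5))*(-44) = (19 + (-3 + 7*5))*(-44) = (19 + (-3 + 35))*(-44) = (19 + 32)*(-44) = 51*(-44) = -2244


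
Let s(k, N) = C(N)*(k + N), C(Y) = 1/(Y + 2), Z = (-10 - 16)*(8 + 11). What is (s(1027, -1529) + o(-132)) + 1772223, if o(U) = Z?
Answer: 2705430685/1527 ≈ 1.7717e+6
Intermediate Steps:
Z = -494 (Z = -26*19 = -494)
C(Y) = 1/(2 + Y)
o(U) = -494
s(k, N) = (N + k)/(2 + N) (s(k, N) = (k + N)/(2 + N) = (N + k)/(2 + N))
(s(1027, -1529) + o(-132)) + 1772223 = ((-1529 + 1027)/(2 - 1529) - 494) + 1772223 = (-502/(-1527) - 494) + 1772223 = (-1/1527*(-502) - 494) + 1772223 = (502/1527 - 494) + 1772223 = -753836/1527 + 1772223 = 2705430685/1527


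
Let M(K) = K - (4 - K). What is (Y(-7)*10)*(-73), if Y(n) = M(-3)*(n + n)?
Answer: -102200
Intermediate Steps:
M(K) = -4 + 2*K (M(K) = K + (-4 + K) = -4 + 2*K)
Y(n) = -20*n (Y(n) = (-4 + 2*(-3))*(n + n) = (-4 - 6)*(2*n) = -20*n)
(Y(-7)*10)*(-73) = (-20*(-7)*10)*(-73) = (140*10)*(-73) = 1400*(-73) = -102200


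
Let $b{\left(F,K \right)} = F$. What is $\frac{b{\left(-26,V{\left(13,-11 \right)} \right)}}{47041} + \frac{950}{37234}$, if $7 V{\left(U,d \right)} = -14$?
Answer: $\frac{21860433}{875762297} \approx 0.024962$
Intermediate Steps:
$V{\left(U,d \right)} = -2$ ($V{\left(U,d \right)} = \frac{1}{7} \left(-14\right) = -2$)
$\frac{b{\left(-26,V{\left(13,-11 \right)} \right)}}{47041} + \frac{950}{37234} = - \frac{26}{47041} + \frac{950}{37234} = \left(-26\right) \frac{1}{47041} + 950 \cdot \frac{1}{37234} = - \frac{26}{47041} + \frac{475}{18617} = \frac{21860433}{875762297}$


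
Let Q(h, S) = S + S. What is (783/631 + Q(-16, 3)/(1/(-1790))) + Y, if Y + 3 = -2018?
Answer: -8051408/631 ≈ -12760.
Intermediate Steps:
Q(h, S) = 2*S
Y = -2021 (Y = -3 - 2018 = -2021)
(783/631 + Q(-16, 3)/(1/(-1790))) + Y = (783/631 + (2*3)/(1/(-1790))) - 2021 = (783*(1/631) + 6/(-1/1790)) - 2021 = (783/631 + 6*(-1790)) - 2021 = (783/631 - 10740) - 2021 = -6776157/631 - 2021 = -8051408/631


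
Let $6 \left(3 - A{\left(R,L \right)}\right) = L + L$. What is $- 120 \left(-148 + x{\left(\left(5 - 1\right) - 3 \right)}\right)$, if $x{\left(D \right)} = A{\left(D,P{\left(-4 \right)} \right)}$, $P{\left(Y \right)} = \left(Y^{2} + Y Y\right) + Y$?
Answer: $18520$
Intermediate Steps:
$P{\left(Y \right)} = Y + 2 Y^{2}$ ($P{\left(Y \right)} = \left(Y^{2} + Y^{2}\right) + Y = 2 Y^{2} + Y = Y + 2 Y^{2}$)
$A{\left(R,L \right)} = 3 - \frac{L}{3}$ ($A{\left(R,L \right)} = 3 - \frac{L + L}{6} = 3 - \frac{2 L}{6} = 3 - \frac{L}{3}$)
$x{\left(D \right)} = - \frac{19}{3}$ ($x{\left(D \right)} = 3 - \frac{\left(-4\right) \left(1 + 2 \left(-4\right)\right)}{3} = 3 - \frac{\left(-4\right) \left(1 - 8\right)}{3} = 3 - \frac{\left(-4\right) \left(-7\right)}{3} = 3 - \frac{28}{3} = - \frac{19}{3}$)
$- 120 \left(-148 + x{\left(\left(5 - 1\right) - 3 \right)}\right) = - 120 \left(-148 - \frac{19}{3}\right) = \left(-120\right) \left(- \frac{463}{3}\right) = 18520$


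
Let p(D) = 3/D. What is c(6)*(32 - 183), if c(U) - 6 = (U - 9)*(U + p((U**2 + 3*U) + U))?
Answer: 36693/20 ≈ 1834.7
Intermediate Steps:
c(U) = 6 + (-9 + U)*(U + 3/(U**2 + 4*U)) (c(U) = 6 + (U - 9)*(U + 3/((U**2 + 3*U) + U)) = 6 + (-9 + U)*(U + 3/(U**2 + 4*U)))
c(6)*(32 - 183) = ((-27 + 6**4 - 30*6**2 - 5*6**3 + 27*6)/(6*(4 + 6)))*(32 - 183) = ((1/6)*(-27 + 1296 - 30*36 - 5*216 + 162)/10)*(-151) = ((1/6)*(1/10)*(-27 + 1296 - 1080 - 1080 + 162))*(-151) = ((1/6)*(1/10)*(-729))*(-151) = -243/20*(-151) = 36693/20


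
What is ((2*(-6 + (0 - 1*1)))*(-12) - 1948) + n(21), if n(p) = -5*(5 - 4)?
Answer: -1785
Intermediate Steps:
n(p) = -5 (n(p) = -5*1 = -5)
((2*(-6 + (0 - 1*1)))*(-12) - 1948) + n(21) = ((2*(-6 + (0 - 1*1)))*(-12) - 1948) - 5 = ((2*(-6 + (0 - 1)))*(-12) - 1948) - 5 = ((2*(-6 - 1))*(-12) - 1948) - 5 = ((2*(-7))*(-12) - 1948) - 5 = (-14*(-12) - 1948) - 5 = (168 - 1948) - 5 = -1780 - 5 = -1785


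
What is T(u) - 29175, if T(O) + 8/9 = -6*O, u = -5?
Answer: -262313/9 ≈ -29146.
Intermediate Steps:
T(O) = -8/9 - 6*O
T(u) - 29175 = (-8/9 - 6*(-5)) - 29175 = (-8/9 + 30) - 29175 = 262/9 - 29175 = -262313/9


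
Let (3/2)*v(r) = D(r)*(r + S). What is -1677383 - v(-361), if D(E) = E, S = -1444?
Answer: -6335359/3 ≈ -2.1118e+6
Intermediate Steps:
v(r) = 2*r*(-1444 + r)/3 (v(r) = 2*(r*(r - 1444))/3 = 2*(r*(-1444 + r))/3 = 2*r*(-1444 + r)/3)
-1677383 - v(-361) = -1677383 - 2*(-361)*(-1444 - 361)/3 = -1677383 - 2*(-361)*(-1805)/3 = -1677383 - 1*1303210/3 = -1677383 - 1303210/3 = -6335359/3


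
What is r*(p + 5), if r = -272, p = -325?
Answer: 87040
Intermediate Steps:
r*(p + 5) = -272*(-325 + 5) = -272*(-320) = 87040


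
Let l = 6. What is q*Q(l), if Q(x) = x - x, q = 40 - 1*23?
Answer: 0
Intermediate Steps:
q = 17 (q = 40 - 23 = 17)
Q(x) = 0
q*Q(l) = 17*0 = 0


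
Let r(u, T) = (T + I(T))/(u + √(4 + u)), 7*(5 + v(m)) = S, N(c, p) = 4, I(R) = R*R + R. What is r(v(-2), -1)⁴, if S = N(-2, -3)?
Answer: 2401/(31 - I*√21)⁴ ≈ 0.002073 + 0.0013791*I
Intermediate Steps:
I(R) = R + R² (I(R) = R² + R = R + R²)
S = 4
v(m) = -31/7 (v(m) = -5 + (⅐)*4 = -5 + 4/7 = -31/7)
r(u, T) = (T + T*(1 + T))/(u + √(4 + u))
r(v(-2), -1)⁴ = (-(2 - 1)/(-31/7 + √(4 - 31/7)))⁴ = (-1*1/(-31/7 + √(-3/7)))⁴ = (-1*1/(-31/7 + I*√21/7))⁴ = (-1/(-31/7 + I*√21/7))⁴ = (-31/7 + I*√21/7)⁻⁴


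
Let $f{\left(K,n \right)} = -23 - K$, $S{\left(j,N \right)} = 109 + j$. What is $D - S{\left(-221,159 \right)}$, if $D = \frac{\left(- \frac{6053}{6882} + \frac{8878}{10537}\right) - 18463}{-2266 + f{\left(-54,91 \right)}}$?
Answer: $\frac{19490972335487}{162072441990} \approx 120.26$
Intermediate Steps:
$D = \frac{1338858832607}{162072441990}$ ($D = \frac{\left(- \frac{6053}{6882} + \frac{8878}{10537}\right) - 18463}{-2266 - -31} = \frac{\left(\left(-6053\right) \frac{1}{6882} + 8878 \cdot \frac{1}{10537}\right) - 18463}{-2266 + \left(-23 + 54\right)} = \frac{\left(- \frac{6053}{6882} + \frac{8878}{10537}\right) - 18463}{-2266 + 31} = \frac{- \frac{2682065}{72515634} - 18463}{-2235} = \left(- \frac{1338858832607}{72515634}\right) \left(- \frac{1}{2235}\right) = \frac{1338858832607}{162072441990} \approx 8.2609$)
$D - S{\left(-221,159 \right)} = \frac{1338858832607}{162072441990} - \left(109 - 221\right) = \frac{1338858832607}{162072441990} - -112 = \frac{1338858832607}{162072441990} + 112 = \frac{19490972335487}{162072441990}$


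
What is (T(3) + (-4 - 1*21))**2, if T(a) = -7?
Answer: 1024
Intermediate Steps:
(T(3) + (-4 - 1*21))**2 = (-7 + (-4 - 1*21))**2 = (-7 + (-4 - 21))**2 = (-7 - 25)**2 = (-32)**2 = 1024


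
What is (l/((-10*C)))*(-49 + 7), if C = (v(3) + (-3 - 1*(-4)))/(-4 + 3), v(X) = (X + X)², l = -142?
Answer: 2982/185 ≈ 16.119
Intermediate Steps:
v(X) = 4*X² (v(X) = (2*X)² = 4*X²)
C = -37 (C = (4*3² + (-3 - 1*(-4)))/(-4 + 3) = (4*9 + (-3 + 4))/(-1) = (36 + 1)*(-1) = 37*(-1) = -37)
(l/((-10*C)))*(-49 + 7) = (-142/((-10*(-37))))*(-49 + 7) = -142/370*(-42) = -142*1/370*(-42) = -71/185*(-42) = 2982/185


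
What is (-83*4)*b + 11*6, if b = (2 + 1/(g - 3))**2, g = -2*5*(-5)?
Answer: -2850506/2209 ≈ -1290.4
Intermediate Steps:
g = 50 (g = -10*(-5) = 50)
b = 9025/2209 (b = (2 + 1/(50 - 3))**2 = (2 + 1/47)**2 = (95/47)**2 = 9025/2209 ≈ 4.0856)
(-83*4)*b + 11*6 = -83*4*(9025/2209) + 11*6 = -332*9025/2209 + 66 = -2996300/2209 + 66 = -2850506/2209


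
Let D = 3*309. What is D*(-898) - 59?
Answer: -832505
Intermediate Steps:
D = 927
D*(-898) - 59 = 927*(-898) - 59 = -832446 - 59 = -832505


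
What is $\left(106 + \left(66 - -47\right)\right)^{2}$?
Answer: $47961$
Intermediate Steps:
$\left(106 + \left(66 - -47\right)\right)^{2} = \left(106 + \left(66 + 47\right)\right)^{2} = \left(106 + 113\right)^{2} = 219^{2} = 47961$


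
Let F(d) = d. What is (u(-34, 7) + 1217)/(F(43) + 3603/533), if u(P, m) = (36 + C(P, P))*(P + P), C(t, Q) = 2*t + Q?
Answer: 3040765/26522 ≈ 114.65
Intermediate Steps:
C(t, Q) = Q + 2*t
u(P, m) = 2*P*(36 + 3*P) (u(P, m) = (36 + (P + 2*P))*(P + P) = (36 + 3*P)*(2*P) = 2*P*(36 + 3*P))
(u(-34, 7) + 1217)/(F(43) + 3603/533) = (6*(-34)*(12 - 34) + 1217)/(43 + 3603/533) = (6*(-34)*(-22) + 1217)/(43 + 3603*(1/533)) = (4488 + 1217)/(43 + 3603/533) = 5705/(26522/533) = 5705*(533/26522) = 3040765/26522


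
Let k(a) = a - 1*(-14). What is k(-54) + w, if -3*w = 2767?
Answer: -2887/3 ≈ -962.33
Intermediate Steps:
w = -2767/3 (w = -1/3*2767 = -2767/3 ≈ -922.33)
k(a) = 14 + a (k(a) = a + 14 = 14 + a)
k(-54) + w = (14 - 54) - 2767/3 = -40 - 2767/3 = -2887/3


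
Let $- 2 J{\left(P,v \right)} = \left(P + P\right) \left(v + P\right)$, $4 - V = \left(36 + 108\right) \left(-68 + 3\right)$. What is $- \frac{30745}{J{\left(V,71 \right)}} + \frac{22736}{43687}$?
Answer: $\frac{57430107173}{110277646188} \approx 0.52078$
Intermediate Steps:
$V = 9364$ ($V = 4 - \left(36 + 108\right) \left(-68 + 3\right) = 4 - 144 \left(-65\right) = 4 - -9360 = 4 + 9360 = 9364$)
$J{\left(P,v \right)} = - P \left(P + v\right)$ ($J{\left(P,v \right)} = - \frac{\left(P + P\right) \left(v + P\right)}{2} = - \frac{2 P \left(P + v\right)}{2} = - P \left(P + v\right)$)
$- \frac{30745}{J{\left(V,71 \right)}} + \frac{22736}{43687} = - \frac{30745}{\left(-1\right) 9364 \left(9364 + 71\right)} + \frac{22736}{43687} = - \frac{30745}{\left(-1\right) 9364 \cdot 9435} + 22736 \cdot \frac{1}{43687} = - \frac{30745}{-88349340} + \frac{3248}{6241} = \left(-30745\right) \left(- \frac{1}{88349340}\right) + \frac{3248}{6241} = \frac{6149}{17669868} + \frac{3248}{6241} = \frac{57430107173}{110277646188}$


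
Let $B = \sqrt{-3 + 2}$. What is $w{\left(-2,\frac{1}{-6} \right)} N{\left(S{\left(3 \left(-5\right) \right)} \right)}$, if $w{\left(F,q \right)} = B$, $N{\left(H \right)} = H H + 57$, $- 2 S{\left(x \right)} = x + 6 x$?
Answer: $\frac{11253 i}{4} \approx 2813.3 i$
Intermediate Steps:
$S{\left(x \right)} = - \frac{7 x}{2}$ ($S{\left(x \right)} = - \frac{x + 6 x}{2} = - \frac{7 x}{2}$)
$B = i$ ($B = \sqrt{-1} = i \approx 1.0 i$)
$N{\left(H \right)} = 57 + H^{2}$ ($N{\left(H \right)} = H^{2} + 57 = 57 + H^{2}$)
$w{\left(F,q \right)} = i$
$w{\left(-2,\frac{1}{-6} \right)} N{\left(S{\left(3 \left(-5\right) \right)} \right)} = i \left(57 + \left(- \frac{7 \cdot 3 \left(-5\right)}{2}\right)^{2}\right) = i \left(57 + \left(\left(- \frac{7}{2}\right) \left(-15\right)\right)^{2}\right) = i \left(57 + \left(\frac{105}{2}\right)^{2}\right) = i \left(57 + \frac{11025}{4}\right) = i \frac{11253}{4} = \frac{11253 i}{4}$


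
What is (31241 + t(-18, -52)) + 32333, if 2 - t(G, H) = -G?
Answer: 63558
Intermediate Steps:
t(G, H) = 2 + G (t(G, H) = 2 - (-1)*G = 2 + G)
(31241 + t(-18, -52)) + 32333 = (31241 + (2 - 18)) + 32333 = (31241 - 16) + 32333 = 31225 + 32333 = 63558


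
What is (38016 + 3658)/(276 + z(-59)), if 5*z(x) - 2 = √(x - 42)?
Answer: 57593468/382005 - 41674*I*√101/382005 ≈ 150.77 - 1.0964*I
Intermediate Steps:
z(x) = ⅖ + √(-42 + x)/5 (z(x) = ⅖ + √(x - 42)/5 = ⅖ + √(-42 + x)/5)
(38016 + 3658)/(276 + z(-59)) = (38016 + 3658)/(276 + (⅖ + √(-42 - 59)/5)) = 41674/(276 + (⅖ + √(-101)/5)) = 41674/(276 + (⅖ + (I*√101)/5)) = 41674/(276 + (⅖ + I*√101/5)) = 41674/(1382/5 + I*√101/5)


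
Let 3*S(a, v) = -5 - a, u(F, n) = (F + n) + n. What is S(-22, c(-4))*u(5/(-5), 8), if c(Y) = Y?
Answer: 85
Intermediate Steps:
u(F, n) = F + 2*n
S(a, v) = -5/3 - a/3 (S(a, v) = (-5 - a)/3 = -5/3 - a/3)
S(-22, c(-4))*u(5/(-5), 8) = (-5/3 - 1/3*(-22))*(5/(-5) + 2*8) = (-5/3 + 22/3)*(5*(-1/5) + 16) = 17*(-1 + 16)/3 = (17/3)*15 = 85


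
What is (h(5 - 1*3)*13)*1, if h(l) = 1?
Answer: 13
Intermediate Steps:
(h(5 - 1*3)*13)*1 = (1*13)*1 = 13*1 = 13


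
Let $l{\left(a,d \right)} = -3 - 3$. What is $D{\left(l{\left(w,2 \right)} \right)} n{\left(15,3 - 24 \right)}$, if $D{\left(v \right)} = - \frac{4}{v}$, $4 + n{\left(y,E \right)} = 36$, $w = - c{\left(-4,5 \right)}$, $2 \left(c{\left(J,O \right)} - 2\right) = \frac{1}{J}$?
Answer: $\frac{64}{3} \approx 21.333$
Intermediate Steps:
$c{\left(J,O \right)} = 2 + \frac{1}{2 J}$
$w = - \frac{15}{8}$ ($w = - (2 + \frac{1}{2 \left(-4\right)}) = - (2 + \frac{1}{2} \left(- \frac{1}{4}\right)) = - (2 - \frac{1}{8}) = \left(-1\right) \frac{15}{8} = - \frac{15}{8} \approx -1.875$)
$l{\left(a,d \right)} = -6$ ($l{\left(a,d \right)} = -3 - 3 = -6$)
$n{\left(y,E \right)} = 32$ ($n{\left(y,E \right)} = -4 + 36 = 32$)
$D{\left(l{\left(w,2 \right)} \right)} n{\left(15,3 - 24 \right)} = - \frac{4}{-6} \cdot 32 = \left(-4\right) \left(- \frac{1}{6}\right) 32 = \frac{2}{3} \cdot 32 = \frac{64}{3}$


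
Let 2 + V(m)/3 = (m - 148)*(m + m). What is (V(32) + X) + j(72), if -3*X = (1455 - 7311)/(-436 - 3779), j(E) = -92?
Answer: -94291502/4215 ≈ -22370.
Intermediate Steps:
V(m) = -6 + 6*m*(-148 + m) (V(m) = -6 + 3*((m - 148)*(m + m)) = -6 + 3*((-148 + m)*(2*m)) = -6 + 3*(2*m*(-148 + m)) = -6 + 6*m*(-148 + m))
X = -1952/4215 (X = -(1455 - 7311)/(3*(-436 - 3779)) = -(-1952)/(-4215) = -(-1952)*(-1)/4215 = -⅓*1952/1405 = -1952/4215 ≈ -0.46311)
(V(32) + X) + j(72) = ((-6 - 888*32 + 6*32²) - 1952/4215) - 92 = ((-6 - 28416 + 6*1024) - 1952/4215) - 92 = ((-6 - 28416 + 6144) - 1952/4215) - 92 = (-22278 - 1952/4215) - 92 = -93903722/4215 - 92 = -94291502/4215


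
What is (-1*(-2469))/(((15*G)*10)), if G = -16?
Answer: -823/800 ≈ -1.0287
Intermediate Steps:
(-1*(-2469))/(((15*G)*10)) = (-1*(-2469))/(((15*(-16))*10)) = 2469/((-240*10)) = 2469/(-2400) = 2469*(-1/2400) = -823/800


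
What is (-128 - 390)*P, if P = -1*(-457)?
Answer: -236726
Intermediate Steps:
P = 457
(-128 - 390)*P = (-128 - 390)*457 = -518*457 = -236726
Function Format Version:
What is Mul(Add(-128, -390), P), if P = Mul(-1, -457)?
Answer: -236726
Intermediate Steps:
P = 457
Mul(Add(-128, -390), P) = Mul(Add(-128, -390), 457) = Mul(-518, 457) = -236726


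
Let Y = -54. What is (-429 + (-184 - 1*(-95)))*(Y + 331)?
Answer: -143486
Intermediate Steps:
(-429 + (-184 - 1*(-95)))*(Y + 331) = (-429 + (-184 - 1*(-95)))*(-54 + 331) = (-429 + (-184 + 95))*277 = (-429 - 89)*277 = -518*277 = -143486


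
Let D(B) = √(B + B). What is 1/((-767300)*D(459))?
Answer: -√102/234793800 ≈ -4.3014e-8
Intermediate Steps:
D(B) = √2*√B (D(B) = √(2*B) = √2*√B)
1/((-767300)*D(459)) = 1/((-767300)*((√2*√459))) = -√102/306/767300 = -√102/234793800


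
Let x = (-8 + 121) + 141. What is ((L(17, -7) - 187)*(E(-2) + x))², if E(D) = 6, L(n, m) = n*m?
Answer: 6329793600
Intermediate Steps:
L(n, m) = m*n
x = 254 (x = 113 + 141 = 254)
((L(17, -7) - 187)*(E(-2) + x))² = ((-7*17 - 187)*(6 + 254))² = ((-119 - 187)*260)² = (-306*260)² = (-79560)² = 6329793600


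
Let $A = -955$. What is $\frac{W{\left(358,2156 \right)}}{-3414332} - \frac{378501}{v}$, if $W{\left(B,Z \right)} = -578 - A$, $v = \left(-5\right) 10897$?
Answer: $\frac{1292307535487}{186029879020} \approx 6.9468$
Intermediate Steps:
$v = -54485$
$W{\left(B,Z \right)} = 377$ ($W{\left(B,Z \right)} = -578 - -955 = -578 + 955 = 377$)
$\frac{W{\left(358,2156 \right)}}{-3414332} - \frac{378501}{v} = \frac{377}{-3414332} - \frac{378501}{-54485} = 377 \left(- \frac{1}{3414332}\right) - - \frac{378501}{54485} = - \frac{377}{3414332} + \frac{378501}{54485} = \frac{1292307535487}{186029879020}$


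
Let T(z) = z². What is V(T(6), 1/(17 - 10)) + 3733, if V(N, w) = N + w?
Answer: 26384/7 ≈ 3769.1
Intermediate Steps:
V(T(6), 1/(17 - 10)) + 3733 = (6² + 1/(17 - 10)) + 3733 = (36 + 1/7) + 3733 = (36 + ⅐) + 3733 = 253/7 + 3733 = 26384/7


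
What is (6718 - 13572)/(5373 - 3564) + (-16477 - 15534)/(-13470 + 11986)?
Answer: 6819509/383508 ≈ 17.782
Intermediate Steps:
(6718 - 13572)/(5373 - 3564) + (-16477 - 15534)/(-13470 + 11986) = -6854/1809 - 32011/(-1484) = -6854*1/1809 - 32011*(-1/1484) = -6854/1809 + 4573/212 = 6819509/383508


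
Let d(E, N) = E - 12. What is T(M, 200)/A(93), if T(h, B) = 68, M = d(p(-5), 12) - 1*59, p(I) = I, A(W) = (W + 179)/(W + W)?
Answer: 93/2 ≈ 46.500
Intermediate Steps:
A(W) = (179 + W)/(2*W) (A(W) = (179 + W)/((2*W)) = (179 + W)*(1/(2*W)) = (179 + W)/(2*W))
d(E, N) = -12 + E
M = -76 (M = (-12 - 5) - 1*59 = -17 - 59 = -76)
T(M, 200)/A(93) = 68/(((½)*(179 + 93)/93)) = 68/(((½)*(1/93)*272)) = 68/(136/93) = 68*(93/136) = 93/2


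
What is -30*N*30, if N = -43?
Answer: 38700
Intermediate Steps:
-30*N*30 = -30*(-43)*30 = 1290*30 = 38700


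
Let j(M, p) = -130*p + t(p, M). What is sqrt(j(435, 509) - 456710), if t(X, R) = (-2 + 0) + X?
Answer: I*sqrt(522373) ≈ 722.75*I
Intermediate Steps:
t(X, R) = -2 + X
j(M, p) = -2 - 129*p (j(M, p) = -130*p + (-2 + p) = -2 - 129*p)
sqrt(j(435, 509) - 456710) = sqrt((-2 - 129*509) - 456710) = sqrt((-2 - 65661) - 456710) = sqrt(-65663 - 456710) = sqrt(-522373) = I*sqrt(522373)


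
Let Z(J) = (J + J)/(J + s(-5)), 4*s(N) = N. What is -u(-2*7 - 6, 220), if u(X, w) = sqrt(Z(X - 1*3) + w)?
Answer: -2*sqrt(521957)/97 ≈ -14.896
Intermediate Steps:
s(N) = N/4
Z(J) = 2*J/(-5/4 + J) (Z(J) = (J + J)/(J + (1/4)*(-5)) = (2*J)/(J - 5/4) = (2*J)/(-5/4 + J) = 2*J/(-5/4 + J))
u(X, w) = sqrt(w + 8*(-3 + X)/(-17 + 4*X)) (u(X, w) = sqrt(8*(X - 1*3)/(-5 + 4*(X - 1*3)) + w) = sqrt(8*(X - 3)/(-5 + 4*(X - 3)) + w) = sqrt(8*(-3 + X)/(-5 + 4*(-3 + X)) + w) = sqrt(8*(-3 + X)/(-5 + (-12 + 4*X)) + w) = sqrt(8*(-3 + X)/(-17 + 4*X) + w) = sqrt(w + 8*(-3 + X)/(-17 + 4*X)))
-u(-2*7 - 6, 220) = -sqrt((-24 + 8*(-2*7 - 6) + 220*(-17 + 4*(-2*7 - 6)))/(-17 + 4*(-2*7 - 6))) = -sqrt((-24 + 8*(-14 - 6) + 220*(-17 + 4*(-14 - 6)))/(-17 + 4*(-14 - 6))) = -sqrt((-24 + 8*(-20) + 220*(-17 + 4*(-20)))/(-17 + 4*(-20))) = -sqrt((-24 - 160 + 220*(-17 - 80))/(-17 - 80)) = -sqrt((-24 - 160 + 220*(-97))/(-97)) = -sqrt(-(-24 - 160 - 21340)/97) = -sqrt(-1/97*(-21524)) = -sqrt(21524/97) = -2*sqrt(521957)/97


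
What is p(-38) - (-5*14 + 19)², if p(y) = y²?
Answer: -1157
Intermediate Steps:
p(-38) - (-5*14 + 19)² = (-38)² - (-5*14 + 19)² = 1444 - (-70 + 19)² = 1444 - 1*(-51)² = 1444 - 1*2601 = 1444 - 2601 = -1157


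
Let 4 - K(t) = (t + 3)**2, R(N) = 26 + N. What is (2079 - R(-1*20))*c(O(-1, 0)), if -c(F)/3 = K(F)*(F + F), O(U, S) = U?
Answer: 0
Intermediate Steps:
K(t) = 4 - (3 + t)**2 (K(t) = 4 - (t + 3)**2 = 4 - (3 + t)**2)
c(F) = -6*F*(4 - (3 + F)**2) (c(F) = -3*(4 - (3 + F)**2)*(F + F) = -3*(4 - (3 + F)**2)*2*F = -6*F*(4 - (3 + F)**2))
(2079 - R(-1*20))*c(O(-1, 0)) = (2079 - (26 - 1*20))*(6*(-1)*(-4 + (3 - 1)**2)) = (2079 - (26 - 20))*(6*(-1)*(-4 + 2**2)) = (2079 - 1*6)*(6*(-1)*(-4 + 4)) = (2079 - 6)*(6*(-1)*0) = 2073*0 = 0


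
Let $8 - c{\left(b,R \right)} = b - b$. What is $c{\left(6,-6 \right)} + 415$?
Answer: $423$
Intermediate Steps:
$c{\left(b,R \right)} = 8$ ($c{\left(b,R \right)} = 8 - \left(b - b\right) = 8 - 0 = 8 + 0 = 8$)
$c{\left(6,-6 \right)} + 415 = 8 + 415 = 423$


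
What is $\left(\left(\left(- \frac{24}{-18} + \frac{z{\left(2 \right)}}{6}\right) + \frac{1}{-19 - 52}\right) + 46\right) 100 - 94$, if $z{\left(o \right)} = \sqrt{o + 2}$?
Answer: $\frac{994978}{213} \approx 4671.3$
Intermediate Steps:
$z{\left(o \right)} = \sqrt{2 + o}$
$\left(\left(\left(- \frac{24}{-18} + \frac{z{\left(2 \right)}}{6}\right) + \frac{1}{-19 - 52}\right) + 46\right) 100 - 94 = \left(\left(\left(- \frac{24}{-18} + \frac{\sqrt{2 + 2}}{6}\right) + \frac{1}{-19 - 52}\right) + 46\right) 100 - 94 = \left(\left(\left(\left(-24\right) \left(- \frac{1}{18}\right) + \sqrt{4} \cdot \frac{1}{6}\right) + \frac{1}{-71}\right) + 46\right) 100 - 94 = \left(\left(\left(\frac{4}{3} + 2 \cdot \frac{1}{6}\right) - \frac{1}{71}\right) + 46\right) 100 - 94 = \left(\left(\left(\frac{4}{3} + \frac{1}{3}\right) - \frac{1}{71}\right) + 46\right) 100 - 94 = \left(\left(\frac{5}{3} - \frac{1}{71}\right) + 46\right) 100 - 94 = \left(\frac{352}{213} + 46\right) 100 - 94 = \frac{10150}{213} \cdot 100 - 94 = \frac{1015000}{213} - 94 = \frac{994978}{213}$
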